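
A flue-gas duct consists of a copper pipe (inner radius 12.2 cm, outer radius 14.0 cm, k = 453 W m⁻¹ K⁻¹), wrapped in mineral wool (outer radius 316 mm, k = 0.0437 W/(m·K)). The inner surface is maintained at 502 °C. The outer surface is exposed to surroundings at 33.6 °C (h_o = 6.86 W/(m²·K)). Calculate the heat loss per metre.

Resistance network (inner→outer):
  R'_copper = ln(0.140/0.122)/(2πk) = 0.1376/(2π·453) = 4.835×10^-5 m·K/W
  R'_mineral wool = ln(0.316/0.140)/(2πk) = 0.8141/(2π·0.0437) = 2.965 m·K/W
  R'_conv,out = 1/(2πr h) = 1/(2π·0.316·6.86) = 0.07342 m·K/W
ΣR = 4.835×10^-5 + 2.965 + 0.07342 = 3.038 m·K/W
Q' = ΔT/ΣR = (502 °C − 33.6 °C)/3.038 = 154 W/m

Q' = 154 W/m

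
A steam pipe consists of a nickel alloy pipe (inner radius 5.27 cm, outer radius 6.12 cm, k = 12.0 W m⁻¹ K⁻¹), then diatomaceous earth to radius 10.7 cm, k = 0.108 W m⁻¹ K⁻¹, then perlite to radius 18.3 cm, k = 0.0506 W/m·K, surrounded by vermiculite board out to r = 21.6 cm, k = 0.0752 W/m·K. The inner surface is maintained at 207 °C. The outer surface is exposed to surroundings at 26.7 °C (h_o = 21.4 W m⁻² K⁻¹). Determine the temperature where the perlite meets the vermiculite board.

Treat each layer as a resistance in series:
  R'_nickel alloy = ln(0.0612/0.0527)/(2πk) = 0.1495/(2π·12.0) = 0.001983 m·K/W
  R'_diatomaceous earth = ln(0.107/0.0612)/(2πk) = 0.5587/(2π·0.108) = 0.8233 m·K/W
  R'_perlite = ln(0.183/0.107)/(2πk) = 0.5367/(2π·0.0506) = 1.688 m·K/W
  R'_vermiculite board = ln(0.216/0.183)/(2πk) = 0.1658/(2π·0.0752) = 0.3509 m·K/W
  R'_conv,out = 1/(2πr h) = 1/(2π·0.216·21.4) = 0.03443 m·K/W
ΣR = 0.001983 + 0.8233 + 1.688 + 0.3509 + 0.03443 = 2.899 m·K/W
Q' = ΔT/ΣR = (207 °C − 26.7 °C)/2.899 = 62.19 W/m
From the inner boundary to the perlite/vermiculite board interface, ΣR_partial = 2.513 m·K/W.
T_interface = T_in − Q'·ΣR_partial = 207 °C − (62.19)(2.513) = 50.7 °C

T = 50.7 °C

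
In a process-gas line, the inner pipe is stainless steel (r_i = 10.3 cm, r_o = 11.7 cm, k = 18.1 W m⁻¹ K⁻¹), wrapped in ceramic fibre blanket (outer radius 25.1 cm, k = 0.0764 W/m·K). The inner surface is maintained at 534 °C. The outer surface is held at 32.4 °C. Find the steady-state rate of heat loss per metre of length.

Q' = 315 W/m

Resistance network (inner→outer):
  R'_stainless steel = ln(0.117/0.103)/(2πk) = 0.1274/(2π·18.1) = 0.001121 m·K/W
  R'_ceramic fibre blanket = ln(0.251/0.117)/(2πk) = 0.7633/(2π·0.0764) = 1.590 m·K/W
ΣR = 0.001121 + 1.590 = 1.591 m·K/W
Q' = ΔT/ΣR = (534 °C − 32.4 °C)/1.591 = 315 W/m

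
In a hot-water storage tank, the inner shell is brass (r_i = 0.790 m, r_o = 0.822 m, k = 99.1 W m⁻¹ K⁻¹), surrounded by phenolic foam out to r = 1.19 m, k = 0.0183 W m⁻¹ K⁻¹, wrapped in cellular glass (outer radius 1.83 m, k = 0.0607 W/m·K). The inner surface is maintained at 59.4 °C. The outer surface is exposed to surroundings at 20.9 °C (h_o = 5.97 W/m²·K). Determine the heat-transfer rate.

Q = 19.0 W

Treat each layer as a resistance in series:
  R_brass = (1/0.790 − 1/0.822)/(4πk) = 0.04928/(4π·99.1) = 3.957×10^-5 K/W
  R_phenolic foam = (1/0.822 − 1/1.19)/(4πk) = 0.3762/(4π·0.0183) = 1.636 K/W
  R_cellular glass = (1/1.19 − 1/1.83)/(4πk) = 0.2939/(4π·0.0607) = 0.3853 K/W
  R_conv,out = 1/(4πr²h) = 1/(4π·1.83²·5.97) = 0.003980 K/W
ΣR = 3.957×10^-5 + 1.636 + 0.3853 + 0.003980 = 2.025 K/W
Q = ΔT/ΣR = (59.4 °C − 20.9 °C)/2.025 = 19.0 W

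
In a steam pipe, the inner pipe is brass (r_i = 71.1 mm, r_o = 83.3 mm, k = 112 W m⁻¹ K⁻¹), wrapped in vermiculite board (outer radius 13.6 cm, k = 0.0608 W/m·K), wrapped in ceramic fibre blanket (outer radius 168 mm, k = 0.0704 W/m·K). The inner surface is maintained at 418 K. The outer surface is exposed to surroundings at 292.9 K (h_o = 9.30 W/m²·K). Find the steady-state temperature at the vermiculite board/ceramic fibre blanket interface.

T = 331.8 K

Resistance network (inner→outer):
  R'_brass = ln(0.0833/0.0711)/(2πk) = 0.1584/(2π·112) = 2.250×10^-4 m·K/W
  R'_vermiculite board = ln(0.136/0.0833)/(2πk) = 0.4902/(2π·0.0608) = 1.283 m·K/W
  R'_ceramic fibre blanket = ln(0.168/0.136)/(2πk) = 0.2113/(2π·0.0704) = 0.4777 m·K/W
  R'_conv,out = 1/(2πr h) = 1/(2π·0.168·9.30) = 0.1019 m·K/W
ΣR = 2.250×10^-4 + 1.283 + 0.4777 + 0.1019 = 1.863 m·K/W
Q' = ΔT/ΣR = (418 K − 292.9 K)/1.863 = 67.15 W/m
From the inner boundary to the vermiculite board/ceramic fibre blanket interface, ΣR_partial = 1.283 m·K/W.
T_interface = T_in − Q'·ΣR_partial = 418 K − (67.15)(1.283) = 331.8 K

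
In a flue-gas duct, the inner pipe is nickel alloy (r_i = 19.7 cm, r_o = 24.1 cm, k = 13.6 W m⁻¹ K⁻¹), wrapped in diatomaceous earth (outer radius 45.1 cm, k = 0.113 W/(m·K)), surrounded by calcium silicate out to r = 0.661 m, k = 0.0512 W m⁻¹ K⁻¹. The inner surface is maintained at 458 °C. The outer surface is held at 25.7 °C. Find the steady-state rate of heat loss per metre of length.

Treat each layer as a resistance in series:
  R'_nickel alloy = ln(0.241/0.197)/(2πk) = 0.2016/(2π·13.6) = 0.002359 m·K/W
  R'_diatomaceous earth = ln(0.451/0.241)/(2πk) = 0.6267/(2π·0.113) = 0.8826 m·K/W
  R'_calcium silicate = ln(0.661/0.451)/(2πk) = 0.3823/(2π·0.0512) = 1.188 m·K/W
ΣR = 0.002359 + 0.8826 + 1.188 = 2.073 m·K/W
Q' = ΔT/ΣR = (458 °C − 25.7 °C)/2.073 = 209 W/m

Q' = 209 W/m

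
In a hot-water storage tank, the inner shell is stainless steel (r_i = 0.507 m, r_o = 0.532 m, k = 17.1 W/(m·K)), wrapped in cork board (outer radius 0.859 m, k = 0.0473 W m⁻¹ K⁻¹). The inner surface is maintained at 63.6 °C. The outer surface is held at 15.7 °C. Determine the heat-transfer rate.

Q = 39.8 W

Treat each layer as a resistance in series:
  R_stainless steel = (1/0.507 − 1/0.532)/(4πk) = 0.09269/(4π·17.1) = 4.313×10^-4 K/W
  R_cork board = (1/0.532 − 1/0.859)/(4πk) = 0.7156/(4π·0.0473) = 1.204 K/W
ΣR = 4.313×10^-4 + 1.204 = 1.204 K/W
Q = ΔT/ΣR = (63.6 °C − 15.7 °C)/1.204 = 39.8 W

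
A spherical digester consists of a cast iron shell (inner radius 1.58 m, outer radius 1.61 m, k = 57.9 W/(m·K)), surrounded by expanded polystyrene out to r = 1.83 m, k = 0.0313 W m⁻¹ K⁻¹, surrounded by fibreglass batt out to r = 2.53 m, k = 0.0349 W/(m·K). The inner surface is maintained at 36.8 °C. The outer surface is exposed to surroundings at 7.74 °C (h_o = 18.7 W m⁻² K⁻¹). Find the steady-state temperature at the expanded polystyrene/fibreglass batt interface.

T = 26.5 °C

Resistance network (inner→outer):
  R_cast iron = (1/1.58 − 1/1.61)/(4πk) = 0.01179/(4π·57.9) = 1.621×10^-5 K/W
  R_expanded polystyrene = (1/1.61 − 1/1.83)/(4πk) = 0.07467/(4π·0.0313) = 0.1898 K/W
  R_fibreglass batt = (1/1.83 − 1/2.53)/(4πk) = 0.1512/(4π·0.0349) = 0.3447 K/W
  R_conv,out = 1/(4πr²h) = 1/(4π·2.53²·18.7) = 6.648×10^-4 K/W
ΣR = 1.621×10^-5 + 0.1898 + 0.3447 + 6.648×10^-4 = 0.5352 K/W
Q = ΔT/ΣR = (36.8 °C − 7.74 °C)/0.5352 = 54.30 W
From the inner boundary to the expanded polystyrene/fibreglass batt interface, ΣR_partial = 0.1898 K/W.
T_interface = T_in − Q·ΣR_partial = 36.8 °C − (54.30)(0.1898) = 26.5 °C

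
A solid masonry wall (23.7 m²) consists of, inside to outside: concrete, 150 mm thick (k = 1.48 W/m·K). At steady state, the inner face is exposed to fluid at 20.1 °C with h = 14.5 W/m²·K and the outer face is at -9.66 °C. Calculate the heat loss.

Series thermal resistances, inner to outer:
  R_conv,in = 1/(hA) = 1/(14.5·23.7) = 0.002910 K/W
  R_concrete = L/(kA) = 0.150/(1.48·23.7) = 0.004276 K/W
ΣR = 0.002910 + 0.004276 = 0.007186 K/W
Q = ΔT/ΣR = (20.1 °C − -9.66 °C)/0.007186 = 4140 W

Q = 4140 W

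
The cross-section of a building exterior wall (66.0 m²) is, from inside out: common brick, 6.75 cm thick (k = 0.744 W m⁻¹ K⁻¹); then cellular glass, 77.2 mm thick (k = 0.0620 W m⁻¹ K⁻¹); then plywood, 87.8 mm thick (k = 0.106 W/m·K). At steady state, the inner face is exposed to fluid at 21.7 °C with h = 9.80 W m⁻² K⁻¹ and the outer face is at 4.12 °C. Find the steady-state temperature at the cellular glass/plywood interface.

T = 10.5 °C

Resistance network (inner→outer):
  R_conv,in = 1/(hA) = 1/(9.80·66.0) = 0.001546 K/W
  R_common brick = L/(kA) = 0.0675/(0.744·66.0) = 0.001375 K/W
  R_cellular glass = L/(kA) = 0.0772/(0.0620·66.0) = 0.01887 K/W
  R_plywood = L/(kA) = 0.0878/(0.106·66.0) = 0.01255 K/W
ΣR = 0.001546 + 0.001375 + 0.01887 + 0.01255 = 0.03434 K/W
Q = ΔT/ΣR = (21.7 °C − 4.12 °C)/0.03434 = 511.9 W
From the inner boundary to the cellular glass/plywood interface, ΣR_partial = 0.02179 K/W.
T_interface = T_in − Q·ΣR_partial = 21.7 °C − (511.9)(0.02179) = 10.5 °C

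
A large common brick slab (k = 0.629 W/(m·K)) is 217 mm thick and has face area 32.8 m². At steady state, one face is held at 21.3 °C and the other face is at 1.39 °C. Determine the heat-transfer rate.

Q = 1890 W

Q = kA·ΔT/L = 0.629 × 32.8 × |21.3 °C − 1.39 °C| / 0.217 = 1890 W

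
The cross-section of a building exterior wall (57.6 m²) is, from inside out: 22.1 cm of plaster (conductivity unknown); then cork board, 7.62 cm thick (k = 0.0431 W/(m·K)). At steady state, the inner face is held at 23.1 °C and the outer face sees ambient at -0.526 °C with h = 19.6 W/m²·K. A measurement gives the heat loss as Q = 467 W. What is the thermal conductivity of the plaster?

ΣR = ΔT/Q = |23.1 − -0.526|/467 = 0.05059 K/W
Known resistances:
  R_cork board = L/(kA) = 0.0762/(0.0431·57.6) = 0.03069 K/W
  R_conv,out = 1/(hA) = 1/(19.6·57.6) = 8.858×10^-4 K/W
R_plaster = ΣR − ΣR_known = 0.05059 − 0.03158 = 0.01901 K/W
L/(kA) = 0.01901 ⇒ k = 0.221/(0.01901·57.6) = 0.202 W/m·K

k = 0.202 W/m·K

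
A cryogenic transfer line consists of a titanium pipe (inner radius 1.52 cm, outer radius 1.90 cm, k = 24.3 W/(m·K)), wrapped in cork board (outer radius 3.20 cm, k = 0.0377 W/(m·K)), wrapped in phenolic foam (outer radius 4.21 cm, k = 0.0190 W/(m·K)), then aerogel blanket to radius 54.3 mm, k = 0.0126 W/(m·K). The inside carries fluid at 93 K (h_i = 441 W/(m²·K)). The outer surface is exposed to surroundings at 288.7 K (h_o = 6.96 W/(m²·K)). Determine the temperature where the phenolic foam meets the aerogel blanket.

T = 201.5 K

Resistance network (inner→outer):
  R'_conv,in = 1/(2πr h) = 1/(2π·0.0152·441) = 0.02374 m·K/W
  R'_titanium = ln(0.0190/0.0152)/(2πk) = 0.2231/(2π·24.3) = 0.001461 m·K/W
  R'_cork board = ln(0.0320/0.0190)/(2πk) = 0.5213/(2π·0.0377) = 2.201 m·K/W
  R'_phenolic foam = ln(0.0421/0.0320)/(2πk) = 0.2743/(2π·0.0190) = 2.298 m·K/W
  R'_aerogel blanket = ln(0.0543/0.0421)/(2πk) = 0.2545/(2π·0.0126) = 3.214 m·K/W
  R'_conv,out = 1/(2πr h) = 1/(2π·0.0543·6.96) = 0.4211 m·K/W
ΣR = 0.02374 + 0.001461 + 2.201 + 2.298 + 3.214 + 0.4211 = 8.159 m·K/W
Q' = ΔT/ΣR = (93 K − 288.7 K)/8.159 = -23.99 W/m
From the inner boundary to the phenolic foam/aerogel blanket interface, ΣR_partial = 4.524 m·K/W.
T_interface = T_in − Q'·ΣR_partial = 93 K − (-23.99)(4.524) = 201.5 K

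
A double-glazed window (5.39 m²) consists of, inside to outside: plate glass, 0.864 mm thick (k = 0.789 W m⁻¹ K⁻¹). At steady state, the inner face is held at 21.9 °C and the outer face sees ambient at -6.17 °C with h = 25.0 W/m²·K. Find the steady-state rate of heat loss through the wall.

Treat each layer as a resistance in series:
  R_plate glass = L/(kA) = 8.64×10^-4/(0.789·5.39) = 2.032×10^-4 K/W
  R_conv,out = 1/(hA) = 1/(25.0·5.39) = 0.007421 K/W
ΣR = 2.032×10^-4 + 0.007421 = 0.007624 K/W
Q = ΔT/ΣR = (21.9 °C − -6.17 °C)/0.007624 = 3680 W

Q = 3.68 kW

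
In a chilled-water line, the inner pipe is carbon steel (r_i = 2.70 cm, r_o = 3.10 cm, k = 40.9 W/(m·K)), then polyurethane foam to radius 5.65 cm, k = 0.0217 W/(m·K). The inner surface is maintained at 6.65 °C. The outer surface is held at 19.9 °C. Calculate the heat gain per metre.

Q' = 3.01 W/m

Series thermal resistances, inner to outer:
  R'_carbon steel = ln(0.0310/0.0270)/(2πk) = 0.1382/(2π·40.9) = 5.376×10^-4 m·K/W
  R'_polyurethane foam = ln(0.0565/0.0310)/(2πk) = 0.6003/(2π·0.0217) = 4.402 m·K/W
ΣR = 5.376×10^-4 + 4.402 = 4.403 m·K/W
Q' = ΔT/ΣR = (6.65 °C − 19.9 °C)/4.403 = -3.01 W/m
(Negative Q' ⇒ heat flows inward; heat gain = 3.01 W/m.)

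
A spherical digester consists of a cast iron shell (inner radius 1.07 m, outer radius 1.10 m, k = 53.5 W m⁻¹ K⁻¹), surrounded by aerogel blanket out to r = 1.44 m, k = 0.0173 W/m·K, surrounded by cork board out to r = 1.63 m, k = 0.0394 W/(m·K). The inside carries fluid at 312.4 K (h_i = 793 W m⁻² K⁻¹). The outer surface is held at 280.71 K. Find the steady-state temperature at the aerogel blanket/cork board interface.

Resistance network (inner→outer):
  R_conv,in = 1/(4πr²h) = 1/(4π·1.07²·793) = 8.765×10^-5 K/W
  R_cast iron = (1/1.07 − 1/1.10)/(4πk) = 0.02549/(4π·53.5) = 3.791×10^-5 K/W
  R_aerogel blanket = (1/1.10 − 1/1.44)/(4πk) = 0.2146/(4π·0.0173) = 0.9873 K/W
  R_cork board = (1/1.44 − 1/1.63)/(4πk) = 0.08095/(4π·0.0394) = 0.1635 K/W
ΣR = 8.765×10^-5 + 3.791×10^-5 + 0.9873 + 0.1635 = 1.151 K/W
Q = ΔT/ΣR = (312.4 K − 280.71 K)/1.151 = 27.53 W
From the inner boundary to the aerogel blanket/cork board interface, ΣR_partial = 0.9874 K/W.
T_interface = T_in − Q·ΣR_partial = 312.4 K − (27.53)(0.9874) = 285.2 K

T = 285.2 K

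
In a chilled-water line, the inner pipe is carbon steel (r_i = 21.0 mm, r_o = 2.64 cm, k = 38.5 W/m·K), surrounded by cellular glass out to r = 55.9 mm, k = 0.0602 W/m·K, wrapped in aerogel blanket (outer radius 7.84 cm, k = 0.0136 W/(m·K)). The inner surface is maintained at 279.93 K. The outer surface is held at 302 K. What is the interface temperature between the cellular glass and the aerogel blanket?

T = 287.3 K

Resistance network (inner→outer):
  R'_carbon steel = ln(0.0264/0.0210)/(2πk) = 0.2288/(2π·38.5) = 9.460×10^-4 m·K/W
  R'_cellular glass = ln(0.0559/0.0264)/(2πk) = 0.7502/(2π·0.0602) = 1.983 m·K/W
  R'_aerogel blanket = ln(0.0784/0.0559)/(2πk) = 0.3383/(2π·0.0136) = 3.959 m·K/W
ΣR = 9.460×10^-4 + 1.983 + 3.959 = 5.943 m·K/W
Q' = ΔT/ΣR = (279.93 K − 302 K)/5.943 = -3.714 W/m
From the inner boundary to the cellular glass/aerogel blanket interface, ΣR_partial = 1.984 m·K/W.
T_interface = T_in − Q'·ΣR_partial = 279.93 K − (-3.714)(1.984) = 287.3 K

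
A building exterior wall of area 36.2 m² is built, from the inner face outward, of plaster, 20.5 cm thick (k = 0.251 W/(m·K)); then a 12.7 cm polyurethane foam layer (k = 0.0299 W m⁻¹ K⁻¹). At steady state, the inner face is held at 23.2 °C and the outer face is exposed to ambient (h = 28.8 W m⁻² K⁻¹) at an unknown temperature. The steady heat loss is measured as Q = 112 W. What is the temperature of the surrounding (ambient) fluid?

Sum the resistances:
  R_plaster = L/(kA) = 0.205/(0.251·36.2) = 0.02256 K/W
  R_polyurethane foam = L/(kA) = 0.127/(0.0299·36.2) = 0.1173 K/W
  R_conv,out = 1/(hA) = 1/(28.8·36.2) = 9.592×10^-4 K/W
ΣR = 0.1409 K/W
ΔT = Q·ΣR = 112 × 0.1409 = 15.78 K
Heat flows outward, so T_out = T_in − ΔT = 23.2 − 15.78 = 7.42 °C

T_out = 7.42 °C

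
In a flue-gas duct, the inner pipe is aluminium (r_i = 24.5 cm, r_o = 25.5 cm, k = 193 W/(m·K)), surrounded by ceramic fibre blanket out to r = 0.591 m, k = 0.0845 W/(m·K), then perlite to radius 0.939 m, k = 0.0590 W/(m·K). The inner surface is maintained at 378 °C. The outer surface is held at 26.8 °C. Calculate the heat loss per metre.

Q' = 124 W/m

Series thermal resistances, inner to outer:
  R'_aluminium = ln(0.255/0.245)/(2πk) = 0.04001/(2π·193) = 3.299×10^-5 m·K/W
  R'_ceramic fibre blanket = ln(0.591/0.255)/(2πk) = 0.8406/(2π·0.0845) = 1.583 m·K/W
  R'_perlite = ln(0.939/0.591)/(2πk) = 0.4630/(2π·0.0590) = 1.249 m·K/W
ΣR = 3.299×10^-5 + 1.583 + 1.249 = 2.832 m·K/W
Q' = ΔT/ΣR = (378 °C − 26.8 °C)/2.832 = 124 W/m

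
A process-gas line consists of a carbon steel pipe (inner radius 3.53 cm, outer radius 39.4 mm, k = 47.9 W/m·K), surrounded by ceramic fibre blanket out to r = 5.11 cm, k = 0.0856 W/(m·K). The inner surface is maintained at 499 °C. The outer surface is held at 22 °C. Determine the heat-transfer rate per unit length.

Series thermal resistances, inner to outer:
  R'_carbon steel = ln(0.0394/0.0353)/(2πk) = 0.1099/(2π·47.9) = 3.651×10^-4 m·K/W
  R'_ceramic fibre blanket = ln(0.0511/0.0394)/(2πk) = 0.2600/(2π·0.0856) = 0.4834 m·K/W
ΣR = 3.651×10^-4 + 0.4834 = 0.4838 m·K/W
Q' = ΔT/ΣR = (499 °C − 22 °C)/0.4838 = 986 W/m

Q' = 986 W/m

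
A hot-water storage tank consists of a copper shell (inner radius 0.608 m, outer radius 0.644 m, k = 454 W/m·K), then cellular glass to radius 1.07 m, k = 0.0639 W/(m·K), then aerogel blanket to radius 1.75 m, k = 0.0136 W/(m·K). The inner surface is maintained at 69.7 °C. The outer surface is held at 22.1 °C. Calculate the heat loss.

Q = 16.4 W

Resistance network (inner→outer):
  R_copper = (1/0.608 − 1/0.644)/(4πk) = 0.09194/(4π·454) = 1.612×10^-5 K/W
  R_cellular glass = (1/0.644 − 1/1.07)/(4πk) = 0.6182/(4π·0.0639) = 0.7699 K/W
  R_aerogel blanket = (1/1.07 − 1/1.75)/(4πk) = 0.3632/(4π·0.0136) = 2.125 K/W
ΣR = 1.612×10^-5 + 0.7699 + 2.125 = 2.895 K/W
Q = ΔT/ΣR = (69.7 °C − 22.1 °C)/2.895 = 16.4 W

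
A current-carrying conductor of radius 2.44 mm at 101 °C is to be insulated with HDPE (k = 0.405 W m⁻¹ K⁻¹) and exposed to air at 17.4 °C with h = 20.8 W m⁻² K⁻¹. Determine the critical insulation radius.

r_cr = 1.95 cm

For a cylinder, r_cr = k_ins/h = 0.405/20.8 = 0.0195 m = 1.95 cm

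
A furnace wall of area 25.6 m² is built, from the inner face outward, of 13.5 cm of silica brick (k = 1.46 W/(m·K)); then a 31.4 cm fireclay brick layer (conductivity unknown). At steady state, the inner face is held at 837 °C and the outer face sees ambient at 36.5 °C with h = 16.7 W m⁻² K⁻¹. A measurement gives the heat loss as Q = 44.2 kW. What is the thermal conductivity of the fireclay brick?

ΣR = ΔT/Q = |837 − 36.5|/44200 = 0.01811 K/W
Known resistances:
  R_silica brick = L/(kA) = 0.135/(1.46·25.6) = 0.003612 K/W
  R_conv,out = 1/(hA) = 1/(16.7·25.6) = 0.002339 K/W
R_fireclay brick = ΣR − ΣR_known = 0.01811 − 0.005951 = 0.01216 K/W
L/(kA) = 0.01216 ⇒ k = 0.314/(0.01216·25.6) = 1.01 W/m·K

k = 1.01 W/m·K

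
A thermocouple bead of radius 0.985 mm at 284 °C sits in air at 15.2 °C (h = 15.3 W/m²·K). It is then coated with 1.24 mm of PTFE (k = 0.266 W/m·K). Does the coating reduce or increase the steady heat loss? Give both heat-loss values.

Critical radius for a sphere: r_cr = 2k/h = 0.0348 m = 3.48 cm.
Outer radius after coating: r₂ = 9.85×10^-4 + 0.00124 = 0.002225 m.
Since r₁ < r_cr and r₂ ≤ r_cr, the coating moves toward the maximum at r_cr — heat loss rises.
Bare: R = 1/(4πr₁²h) = 5361 K/W; Q = 268.8/5361 = 0.0501 W.
Coated: R = R_cond + R_conv = 1220 K/W; Q = 268.8/1220 = 0.220 W.

increases: 0.0501 → 0.220 W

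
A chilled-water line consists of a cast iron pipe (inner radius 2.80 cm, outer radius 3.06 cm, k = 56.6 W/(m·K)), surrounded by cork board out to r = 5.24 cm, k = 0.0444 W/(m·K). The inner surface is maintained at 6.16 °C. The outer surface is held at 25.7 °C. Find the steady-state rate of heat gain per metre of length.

Q' = 10.1 W/m

Series thermal resistances, inner to outer:
  R'_cast iron = ln(0.0306/0.0280)/(2πk) = 0.08880/(2π·56.6) = 2.497×10^-4 m·K/W
  R'_cork board = ln(0.0524/0.0306)/(2πk) = 0.5379/(2π·0.0444) = 1.928 m·K/W
ΣR = 2.497×10^-4 + 1.928 = 1.928 m·K/W
Q' = ΔT/ΣR = (6.16 °C − 25.7 °C)/1.928 = -10.1 W/m
(Negative Q' ⇒ heat flows inward; heat gain = 10.1 W/m.)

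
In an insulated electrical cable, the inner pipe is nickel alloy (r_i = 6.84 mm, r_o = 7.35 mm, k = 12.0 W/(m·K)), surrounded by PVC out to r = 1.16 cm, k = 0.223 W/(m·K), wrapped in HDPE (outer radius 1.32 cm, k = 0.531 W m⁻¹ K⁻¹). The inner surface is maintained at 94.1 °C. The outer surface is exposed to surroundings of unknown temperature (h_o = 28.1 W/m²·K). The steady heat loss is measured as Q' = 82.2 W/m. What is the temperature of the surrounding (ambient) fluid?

Sum the resistances:
  R'_nickel alloy = ln(0.00735/0.00684)/(2πk) = 0.07191/(2π·12.0) = 9.538×10^-4 m·K/W
  R'_PVC = ln(0.0116/0.00735)/(2πk) = 0.4563/(2π·0.223) = 0.3257 m·K/W
  R'_HDPE = ln(0.0132/0.0116)/(2πk) = 0.1292/(2π·0.531) = 0.03873 m·K/W
  R'_conv,out = 1/(2πr h) = 1/(2π·0.0132·28.1) = 0.4291 m·K/W
ΣR = 0.7944 m·K/W
ΔT = Q'·ΣR = 82.2 × 0.7944 = 65.30 K
Heat flows outward, so T_out = T_in − ΔT = 94.1 − 65.30 = 28.8 °C

T_out = 28.8 °C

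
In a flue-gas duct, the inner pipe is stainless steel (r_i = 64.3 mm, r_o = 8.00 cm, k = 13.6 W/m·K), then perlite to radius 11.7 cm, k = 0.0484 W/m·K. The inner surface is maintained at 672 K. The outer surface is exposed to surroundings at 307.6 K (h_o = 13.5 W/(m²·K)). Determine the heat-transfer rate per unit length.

Treat each layer as a resistance in series:
  R'_stainless steel = ln(0.0800/0.0643)/(2πk) = 0.2185/(2π·13.6) = 0.002557 m·K/W
  R'_perlite = ln(0.117/0.0800)/(2πk) = 0.3801/(2π·0.0484) = 1.250 m·K/W
  R'_conv,out = 1/(2πr h) = 1/(2π·0.117·13.5) = 0.1008 m·K/W
ΣR = 0.002557 + 1.250 + 0.1008 = 1.353 m·K/W
Q' = ΔT/ΣR = (672 K − 307.6 K)/1.353 = 269 W/m

Q' = 269 W/m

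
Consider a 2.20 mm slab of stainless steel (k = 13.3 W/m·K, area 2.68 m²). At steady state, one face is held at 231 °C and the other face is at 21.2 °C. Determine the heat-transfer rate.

Q = 3400 kW

Q = kA·ΔT/L = 13.3 × 2.68 × |231 °C − 21.2 °C| / 0.00220 = 3.40×10^6 W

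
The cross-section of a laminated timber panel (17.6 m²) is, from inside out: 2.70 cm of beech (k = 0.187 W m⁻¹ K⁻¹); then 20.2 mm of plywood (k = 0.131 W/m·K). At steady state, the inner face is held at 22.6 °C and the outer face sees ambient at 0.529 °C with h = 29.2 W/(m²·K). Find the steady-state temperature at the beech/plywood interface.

T = 13.0 °C

Treat each layer as a resistance in series:
  R_beech = L/(kA) = 0.0270/(0.187·17.6) = 0.008204 K/W
  R_plywood = L/(kA) = 0.0202/(0.131·17.6) = 0.008761 K/W
  R_conv,out = 1/(hA) = 1/(29.2·17.6) = 0.001946 K/W
ΣR = 0.008204 + 0.008761 + 0.001946 = 0.01891 K/W
Q = ΔT/ΣR = (22.6 °C − 0.529 °C)/0.01891 = 1167 W
From the inner boundary to the beech/plywood interface, ΣR_partial = 0.008204 K/W.
T_interface = T_in − Q·ΣR_partial = 22.6 °C − (1167)(0.008204) = 13.0 °C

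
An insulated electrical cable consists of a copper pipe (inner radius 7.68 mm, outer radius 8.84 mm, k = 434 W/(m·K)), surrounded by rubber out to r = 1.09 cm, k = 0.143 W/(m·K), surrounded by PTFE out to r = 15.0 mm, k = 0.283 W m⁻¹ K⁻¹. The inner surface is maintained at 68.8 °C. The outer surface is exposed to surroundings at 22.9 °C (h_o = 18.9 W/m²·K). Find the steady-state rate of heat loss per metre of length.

Q' = 47.1 W/m

Series thermal resistances, inner to outer:
  R'_copper = ln(0.00884/0.00768)/(2πk) = 0.1407/(2π·434) = 5.159×10^-5 m·K/W
  R'_rubber = ln(0.0109/0.00884)/(2πk) = 0.2095/(2π·0.143) = 0.2331 m·K/W
  R'_PTFE = ln(0.0150/0.0109)/(2πk) = 0.3193/(2π·0.283) = 0.1796 m·K/W
  R'_conv,out = 1/(2πr h) = 1/(2π·0.0150·18.9) = 0.5614 m·K/W
ΣR = 5.159×10^-5 + 0.2331 + 0.1796 + 0.5614 = 0.9742 m·K/W
Q' = ΔT/ΣR = (68.8 °C − 22.9 °C)/0.9742 = 47.1 W/m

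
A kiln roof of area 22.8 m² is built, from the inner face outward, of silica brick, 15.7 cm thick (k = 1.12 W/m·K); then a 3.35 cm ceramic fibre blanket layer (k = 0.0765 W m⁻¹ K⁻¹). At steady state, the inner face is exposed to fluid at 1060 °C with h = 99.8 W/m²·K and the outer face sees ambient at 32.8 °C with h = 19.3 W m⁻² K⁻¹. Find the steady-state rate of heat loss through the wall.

Series thermal resistances, inner to outer:
  R_conv,in = 1/(hA) = 1/(99.8·22.8) = 4.395×10^-4 K/W
  R_silica brick = L/(kA) = 0.157/(1.12·22.8) = 0.006148 K/W
  R_ceramic fibre blanket = L/(kA) = 0.0335/(0.0765·22.8) = 0.01921 K/W
  R_conv,out = 1/(hA) = 1/(19.3·22.8) = 0.002273 K/W
ΣR = 4.395×10^-4 + 0.006148 + 0.01921 + 0.002273 = 0.02807 K/W
Q = ΔT/ΣR = (1060 °C − 32.8 °C)/0.02807 = 36600 W

Q = 36.6 kW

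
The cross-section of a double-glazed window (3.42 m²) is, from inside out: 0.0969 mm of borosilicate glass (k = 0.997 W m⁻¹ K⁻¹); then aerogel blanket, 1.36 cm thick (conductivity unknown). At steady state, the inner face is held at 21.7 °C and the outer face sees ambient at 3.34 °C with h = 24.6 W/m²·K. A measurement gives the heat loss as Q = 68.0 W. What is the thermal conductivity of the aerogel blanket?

ΣR = ΔT/Q = |21.7 − 3.34|/68.0 = 0.2700 K/W
Known resistances:
  R_borosilicate glass = L/(kA) = 9.69×10^-5/(0.997·3.42) = 2.842×10^-5 K/W
  R_conv,out = 1/(hA) = 1/(24.6·3.42) = 0.01189 K/W
R_aerogel blanket = ΣR − ΣR_known = 0.2700 − 0.01192 = 0.2581 K/W
L/(kA) = 0.2581 ⇒ k = 0.0136/(0.2581·3.42) = 0.0154 W/m·K

k = 0.0154 W/m·K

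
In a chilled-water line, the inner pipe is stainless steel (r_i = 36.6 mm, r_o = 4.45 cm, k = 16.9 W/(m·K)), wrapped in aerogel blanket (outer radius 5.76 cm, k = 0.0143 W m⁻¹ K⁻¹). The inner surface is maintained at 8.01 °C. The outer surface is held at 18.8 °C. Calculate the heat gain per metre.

Treat each layer as a resistance in series:
  R'_stainless steel = ln(0.0445/0.0366)/(2πk) = 0.1954/(2π·16.9) = 0.001841 m·K/W
  R'_aerogel blanket = ln(0.0576/0.0445)/(2πk) = 0.2580/(2π·0.0143) = 2.872 m·K/W
ΣR = 0.001841 + 2.872 = 2.874 m·K/W
Q' = ΔT/ΣR = (8.01 °C − 18.8 °C)/2.874 = -3.75 W/m
(Negative Q' ⇒ heat flows inward; heat gain = 3.75 W/m.)

Q' = 3.75 W/m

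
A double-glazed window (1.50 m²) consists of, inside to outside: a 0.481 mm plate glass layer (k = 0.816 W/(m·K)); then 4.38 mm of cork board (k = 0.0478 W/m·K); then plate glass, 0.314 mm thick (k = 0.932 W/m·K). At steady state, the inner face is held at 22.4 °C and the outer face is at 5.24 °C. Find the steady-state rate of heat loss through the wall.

Resistance network (inner→outer):
  R_plate glass = L/(kA) = 4.81×10^-4/(0.816·1.50) = 3.930×10^-4 K/W
  R_cork board = L/(kA) = 0.00438/(0.0478·1.50) = 0.06109 K/W
  R_plate glass = L/(kA) = 3.14×10^-4/(0.932·1.50) = 2.246×10^-4 K/W
ΣR = 3.930×10^-4 + 0.06109 + 2.246×10^-4 = 0.06171 K/W
Q = ΔT/ΣR = (22.4 °C − 5.24 °C)/0.06171 = 278 W

Q = 278 W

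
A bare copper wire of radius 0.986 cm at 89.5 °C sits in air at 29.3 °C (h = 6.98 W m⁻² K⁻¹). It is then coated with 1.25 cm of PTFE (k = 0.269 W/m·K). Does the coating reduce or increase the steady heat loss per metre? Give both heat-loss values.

Critical radius for a cylinder: r_cr = k/h = 0.0385 m = 3.85 cm.
Outer radius after coating: r₂ = 0.00986 + 0.0125 = 0.02236 m.
Since r₁ < r_cr and r₂ ≤ r_cr, the coating moves toward the maximum at r_cr — heat loss rises.
Bare: R = 1/(2πr₁h) = 2.313 m·K/W; Q = 60.2/2.313 = 26.0 W/m.
Coated: R = R_cond + R_conv = 1.504 m·K/W; Q = 60.2/1.504 = 40.0 W/m.

increases: 26.0 → 40.0 W/m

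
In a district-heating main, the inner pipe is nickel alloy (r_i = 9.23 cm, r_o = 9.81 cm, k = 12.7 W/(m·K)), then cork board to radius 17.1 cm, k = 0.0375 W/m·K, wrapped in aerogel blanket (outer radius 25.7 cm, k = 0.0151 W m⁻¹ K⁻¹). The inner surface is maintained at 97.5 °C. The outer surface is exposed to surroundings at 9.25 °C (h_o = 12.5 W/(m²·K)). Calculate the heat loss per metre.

Resistance network (inner→outer):
  R'_nickel alloy = ln(0.0981/0.0923)/(2πk) = 0.06094/(2π·12.7) = 7.637×10^-4 m·K/W
  R'_cork board = ln(0.171/0.0981)/(2πk) = 0.5557/(2π·0.0375) = 2.358 m·K/W
  R'_aerogel blanket = ln(0.257/0.171)/(2πk) = 0.4074/(2π·0.0151) = 4.294 m·K/W
  R'_conv,out = 1/(2πr h) = 1/(2π·0.257·12.5) = 0.04954 m·K/W
ΣR = 7.637×10^-4 + 2.358 + 4.294 + 0.04954 = 6.702 m·K/W
Q' = ΔT/ΣR = (97.5 °C − 9.25 °C)/6.702 = 13.2 W/m

Q' = 13.2 W/m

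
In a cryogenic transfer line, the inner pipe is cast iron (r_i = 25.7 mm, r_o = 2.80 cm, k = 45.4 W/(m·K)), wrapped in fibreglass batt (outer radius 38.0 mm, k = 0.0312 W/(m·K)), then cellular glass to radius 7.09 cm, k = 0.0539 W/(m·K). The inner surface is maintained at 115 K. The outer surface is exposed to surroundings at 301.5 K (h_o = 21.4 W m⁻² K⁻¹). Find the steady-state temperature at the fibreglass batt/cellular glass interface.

Resistance network (inner→outer):
  R'_cast iron = ln(0.0280/0.0257)/(2πk) = 0.08571/(2π·45.4) = 3.005×10^-4 m·K/W
  R'_fibreglass batt = ln(0.0380/0.0280)/(2πk) = 0.3054/(2π·0.0312) = 1.558 m·K/W
  R'_cellular glass = ln(0.0709/0.0380)/(2πk) = 0.6237/(2π·0.0539) = 1.842 m·K/W
  R'_conv,out = 1/(2πr h) = 1/(2π·0.0709·21.4) = 0.1049 m·K/W
ΣR = 3.005×10^-4 + 1.558 + 1.842 + 0.1049 = 3.505 m·K/W
Q' = ΔT/ΣR = (115 K − 301.5 K)/3.505 = -53.21 W/m
From the inner boundary to the fibreglass batt/cellular glass interface, ΣR_partial = 1.558 m·K/W.
T_interface = T_in − Q'·ΣR_partial = 115 K − (-53.21)(1.558) = 197.9 K

T = 197.9 K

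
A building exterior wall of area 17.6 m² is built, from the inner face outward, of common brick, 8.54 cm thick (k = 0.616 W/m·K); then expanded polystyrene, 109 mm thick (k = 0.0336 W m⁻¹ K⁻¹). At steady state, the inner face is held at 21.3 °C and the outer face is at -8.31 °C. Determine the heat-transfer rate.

Q = 154 W

Resistance network (inner→outer):
  R_common brick = L/(kA) = 0.0854/(0.616·17.6) = 0.007877 K/W
  R_expanded polystyrene = L/(kA) = 0.109/(0.0336·17.6) = 0.1843 K/W
ΣR = 0.007877 + 0.1843 = 0.1922 K/W
Q = ΔT/ΣR = (21.3 °C − -8.31 °C)/0.1922 = 154 W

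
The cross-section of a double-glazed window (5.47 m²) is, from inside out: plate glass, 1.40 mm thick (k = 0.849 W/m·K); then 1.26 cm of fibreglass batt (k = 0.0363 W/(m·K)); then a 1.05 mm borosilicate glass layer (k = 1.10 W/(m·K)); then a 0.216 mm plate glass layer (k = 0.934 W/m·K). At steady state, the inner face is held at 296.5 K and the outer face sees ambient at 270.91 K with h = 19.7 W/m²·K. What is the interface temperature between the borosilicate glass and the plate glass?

Series thermal resistances, inner to outer:
  R_plate glass = L/(kA) = 0.00140/(0.849·5.47) = 3.015×10^-4 K/W
  R_fibreglass batt = L/(kA) = 0.0126/(0.0363·5.47) = 0.06346 K/W
  R_borosilicate glass = L/(kA) = 0.00105/(1.10·5.47) = 1.745×10^-4 K/W
  R_plate glass = L/(kA) = 2.16×10^-4/(0.934·5.47) = 4.228×10^-5 K/W
  R_conv,out = 1/(hA) = 1/(19.7·5.47) = 0.009280 K/W
ΣR = 3.015×10^-4 + 0.06346 + 1.745×10^-4 + 4.228×10^-5 + 0.009280 = 0.07326 K/W
Q = ΔT/ΣR = (296.5 K − 270.91 K)/0.07326 = 349.3 W
From the inner boundary to the borosilicate glass/plate glass interface, ΣR_partial = 0.06394 K/W.
T_interface = T_in − Q·ΣR_partial = 296.5 K − (349.3)(0.06394) = 274.17 K

T = 274.17 K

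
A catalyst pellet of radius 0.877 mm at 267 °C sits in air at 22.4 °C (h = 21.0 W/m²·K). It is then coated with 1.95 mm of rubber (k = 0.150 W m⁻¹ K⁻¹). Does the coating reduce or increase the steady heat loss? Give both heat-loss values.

increases: 0.0496 → 0.274 W

Critical radius for a sphere: r_cr = 2k/h = 0.0143 m = 1.43 cm.
Outer radius after coating: r₂ = 8.77×10^-4 + 0.00195 = 0.002827 m.
Since r₁ < r_cr and r₂ ≤ r_cr, the coating moves toward the maximum at r_cr — heat loss rises.
Bare: R = 1/(4πr₁²h) = 4927 K/W; Q = 244.6/4927 = 0.0496 W.
Coated: R = R_cond + R_conv = 891.4 K/W; Q = 244.6/891.4 = 0.274 W.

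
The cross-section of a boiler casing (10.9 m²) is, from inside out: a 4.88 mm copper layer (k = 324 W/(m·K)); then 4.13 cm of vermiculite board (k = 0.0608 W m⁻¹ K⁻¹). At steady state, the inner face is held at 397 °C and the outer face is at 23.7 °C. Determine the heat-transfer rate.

Series thermal resistances, inner to outer:
  R_copper = L/(kA) = 0.00488/(324·10.9) = 1.382×10^-6 K/W
  R_vermiculite board = L/(kA) = 0.0413/(0.0608·10.9) = 0.06232 K/W
ΣR = 1.382×10^-6 + 0.06232 = 0.06232 K/W
Q = ΔT/ΣR = (397 °C − 23.7 °C)/0.06232 = 5990 W

Q = 5990 W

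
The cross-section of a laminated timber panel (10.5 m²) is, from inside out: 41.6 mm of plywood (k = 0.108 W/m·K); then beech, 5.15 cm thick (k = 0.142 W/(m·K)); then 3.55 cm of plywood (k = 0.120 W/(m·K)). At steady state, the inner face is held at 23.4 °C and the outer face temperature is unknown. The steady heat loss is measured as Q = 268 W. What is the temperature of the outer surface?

Sum the resistances:
  R_plywood = L/(kA) = 0.0416/(0.108·10.5) = 0.03668 K/W
  R_beech = L/(kA) = 0.0515/(0.142·10.5) = 0.03454 K/W
  R_plywood = L/(kA) = 0.0355/(0.120·10.5) = 0.02817 K/W
ΣR = 0.09940 K/W
ΔT = Q·ΣR = 268 × 0.09940 = 26.64 K
Heat flows outward, so T_out = T_in − ΔT = 23.4 − 26.64 = -3.24 °C

T_out = -3.24 °C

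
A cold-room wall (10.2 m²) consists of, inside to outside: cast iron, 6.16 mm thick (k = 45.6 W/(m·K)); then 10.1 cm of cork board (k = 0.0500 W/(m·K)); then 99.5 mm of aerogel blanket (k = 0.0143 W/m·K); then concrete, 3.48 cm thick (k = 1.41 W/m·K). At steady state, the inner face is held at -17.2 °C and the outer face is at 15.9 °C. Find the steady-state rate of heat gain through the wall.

Q = 37.5 W

Resistance network (inner→outer):
  R_cast iron = L/(kA) = 0.00616/(45.6·10.2) = 1.324×10^-5 K/W
  R_cork board = L/(kA) = 0.101/(0.0500·10.2) = 0.1980 K/W
  R_aerogel blanket = L/(kA) = 0.0995/(0.0143·10.2) = 0.6822 K/W
  R_concrete = L/(kA) = 0.0348/(1.41·10.2) = 0.002420 K/W
ΣR = 1.324×10^-5 + 0.1980 + 0.6822 + 0.002420 = 0.8826 K/W
Q = ΔT/ΣR = (-17.2 °C − 15.9 °C)/0.8826 = -37.5 W
(Negative Q ⇒ heat flows inward; heat gain = 37.5 W.)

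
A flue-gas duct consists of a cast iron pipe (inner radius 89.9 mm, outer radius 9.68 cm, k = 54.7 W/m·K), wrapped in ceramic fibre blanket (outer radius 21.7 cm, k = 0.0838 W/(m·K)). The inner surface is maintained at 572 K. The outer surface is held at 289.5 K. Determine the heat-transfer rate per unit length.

Series thermal resistances, inner to outer:
  R'_cast iron = ln(0.0968/0.0899)/(2πk) = 0.07395/(2π·54.7) = 2.152×10^-4 m·K/W
  R'_ceramic fibre blanket = ln(0.217/0.0968)/(2πk) = 0.8073/(2π·0.0838) = 1.533 m·K/W
ΣR = 2.152×10^-4 + 1.533 = 1.533 m·K/W
Q' = ΔT/ΣR = (572 K − 289.5 K)/1.533 = 184 W/m

Q' = 184 W/m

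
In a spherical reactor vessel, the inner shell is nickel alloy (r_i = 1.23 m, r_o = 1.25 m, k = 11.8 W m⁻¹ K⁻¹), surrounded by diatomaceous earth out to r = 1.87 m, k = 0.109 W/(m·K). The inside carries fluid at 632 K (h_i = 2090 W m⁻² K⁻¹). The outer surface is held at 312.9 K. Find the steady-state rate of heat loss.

Series thermal resistances, inner to outer:
  R_conv,in = 1/(4πr²h) = 1/(4π·1.23²·2090) = 2.517×10^-5 K/W
  R_nickel alloy = (1/1.23 − 1/1.25)/(4πk) = 0.01301/(4π·11.8) = 8.772×10^-5 K/W
  R_diatomaceous earth = (1/1.25 − 1/1.87)/(4πk) = 0.2652/(4π·0.109) = 0.1936 K/W
ΣR = 2.517×10^-5 + 8.772×10^-5 + 0.1936 = 0.1937 K/W
Q = ΔT/ΣR = (632 K − 312.9 K)/0.1937 = 1650 W

Q = 1650 W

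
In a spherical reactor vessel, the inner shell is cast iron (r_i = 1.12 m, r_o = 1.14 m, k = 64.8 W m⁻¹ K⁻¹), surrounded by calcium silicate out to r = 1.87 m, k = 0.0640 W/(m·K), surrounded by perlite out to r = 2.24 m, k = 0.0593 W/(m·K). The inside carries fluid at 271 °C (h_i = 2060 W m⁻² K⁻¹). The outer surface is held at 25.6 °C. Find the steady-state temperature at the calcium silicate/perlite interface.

T = 79.0 °C

Treat each layer as a resistance in series:
  R_conv,in = 1/(4πr²h) = 1/(4π·1.12²·2060) = 3.080×10^-5 K/W
  R_cast iron = (1/1.12 − 1/1.14)/(4πk) = 0.01566/(4π·64.8) = 1.924×10^-5 K/W
  R_calcium silicate = (1/1.14 − 1/1.87)/(4πk) = 0.3424/(4π·0.0640) = 0.4258 K/W
  R_perlite = (1/1.87 − 1/2.24)/(4πk) = 0.08833/(4π·0.0593) = 0.1185 K/W
ΣR = 3.080×10^-5 + 1.924×10^-5 + 0.4258 + 0.1185 = 0.5444 K/W
Q = ΔT/ΣR = (271 °C − 25.6 °C)/0.5444 = 450.8 W
From the inner boundary to the calcium silicate/perlite interface, ΣR_partial = 0.4259 K/W.
T_interface = T_in − Q·ΣR_partial = 271 °C − (450.8)(0.4259) = 79.0 °C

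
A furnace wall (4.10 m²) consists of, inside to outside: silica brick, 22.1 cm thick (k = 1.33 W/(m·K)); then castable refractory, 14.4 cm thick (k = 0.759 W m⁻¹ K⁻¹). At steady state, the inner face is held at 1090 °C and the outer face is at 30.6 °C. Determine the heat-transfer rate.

Q = 12.2 kW

Resistance network (inner→outer):
  R_silica brick = L/(kA) = 0.221/(1.33·4.10) = 0.04053 K/W
  R_castable refractory = L/(kA) = 0.144/(0.759·4.10) = 0.04627 K/W
ΣR = 0.04053 + 0.04627 = 0.08680 K/W
Q = ΔT/ΣR = (1090 °C − 30.6 °C)/0.08680 = 12200 W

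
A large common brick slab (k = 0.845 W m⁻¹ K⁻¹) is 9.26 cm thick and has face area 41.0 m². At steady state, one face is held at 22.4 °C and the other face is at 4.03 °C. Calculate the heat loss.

Q = kA·ΔT/L = 0.845 × 41.0 × |22.4 °C − 4.03 °C| / 0.0926 = 6870 W

Q = 6870 W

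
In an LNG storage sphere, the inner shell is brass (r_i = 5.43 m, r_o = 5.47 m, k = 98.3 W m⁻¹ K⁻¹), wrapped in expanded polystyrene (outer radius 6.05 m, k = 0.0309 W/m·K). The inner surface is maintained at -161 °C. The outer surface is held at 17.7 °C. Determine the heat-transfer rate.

Resistance network (inner→outer):
  R_brass = (1/5.43 − 1/5.47)/(4πk) = 0.001347/(4π·98.3) = 1.090×10^-6 K/W
  R_expanded polystyrene = (1/5.47 − 1/6.05)/(4πk) = 0.01753/(4π·0.0309) = 0.04514 K/W
ΣR = 1.090×10^-6 + 0.04514 = 0.04514 K/W
Q = ΔT/ΣR = (-161 °C − 17.7 °C)/0.04514 = -3960 W
(Negative Q ⇒ heat flows inward; heat gain = 3960 W.)

Q = 3960 W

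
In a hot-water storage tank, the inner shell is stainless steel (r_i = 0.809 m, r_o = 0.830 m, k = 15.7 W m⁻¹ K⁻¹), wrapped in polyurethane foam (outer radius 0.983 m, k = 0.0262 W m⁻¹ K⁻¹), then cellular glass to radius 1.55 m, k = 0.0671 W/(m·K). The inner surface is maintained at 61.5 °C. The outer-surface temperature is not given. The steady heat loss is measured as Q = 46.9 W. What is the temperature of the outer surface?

Series resistances:
  R_stainless steel = (1/0.809 − 1/0.830)/(4πk) = 0.03127/(4π·15.7) = 1.585×10^-4 K/W
  R_polyurethane foam = (1/0.830 − 1/0.983)/(4πk) = 0.1875/(4π·0.0262) = 0.5696 K/W
  R_cellular glass = (1/0.983 − 1/1.55)/(4πk) = 0.3721/(4π·0.0671) = 0.4413 K/W
ΣR = 1.011 K/W
ΔT = Q·ΣR = 46.9 × 1.011 = 47.42 K
Heat flows outward, so T_out = T_in − ΔT = 61.5 − 47.42 = 14.1 °C

T_out = 14.1 °C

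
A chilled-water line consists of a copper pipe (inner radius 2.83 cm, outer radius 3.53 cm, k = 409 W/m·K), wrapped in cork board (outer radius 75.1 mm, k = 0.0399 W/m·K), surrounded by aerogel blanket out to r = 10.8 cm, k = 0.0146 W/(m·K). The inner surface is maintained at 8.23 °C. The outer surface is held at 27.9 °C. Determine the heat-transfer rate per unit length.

Q' = 2.82 W/m

Series thermal resistances, inner to outer:
  R'_copper = ln(0.0353/0.0283)/(2πk) = 0.2210/(2π·409) = 8.601×10^-5 m·K/W
  R'_cork board = ln(0.0751/0.0353)/(2πk) = 0.7549/(2π·0.0399) = 3.011 m·K/W
  R'_aerogel blanket = ln(0.108/0.0751)/(2πk) = 0.3633/(2π·0.0146) = 3.960 m·K/W
ΣR = 8.601×10^-5 + 3.011 + 3.960 = 6.971 m·K/W
Q' = ΔT/ΣR = (8.23 °C − 27.9 °C)/6.971 = -2.82 W/m
(Negative Q' ⇒ heat flows inward; heat gain = 2.82 W/m.)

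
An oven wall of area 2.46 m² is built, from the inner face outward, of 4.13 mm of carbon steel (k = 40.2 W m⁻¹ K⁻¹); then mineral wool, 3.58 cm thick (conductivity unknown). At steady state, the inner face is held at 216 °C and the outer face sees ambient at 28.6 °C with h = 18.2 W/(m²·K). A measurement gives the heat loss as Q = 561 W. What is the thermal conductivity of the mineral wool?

k = 0.0467 W/m·K

ΣR = ΔT/Q = |216 − 28.6|/561 = 0.3340 K/W
Known resistances:
  R_carbon steel = L/(kA) = 0.00413/(40.2·2.46) = 4.176×10^-5 K/W
  R_conv,out = 1/(hA) = 1/(18.2·2.46) = 0.02234 K/W
R_mineral wool = ΣR − ΣR_known = 0.3340 − 0.02238 = 0.3116 K/W
L/(kA) = 0.3116 ⇒ k = 0.0358/(0.3116·2.46) = 0.0467 W/m·K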